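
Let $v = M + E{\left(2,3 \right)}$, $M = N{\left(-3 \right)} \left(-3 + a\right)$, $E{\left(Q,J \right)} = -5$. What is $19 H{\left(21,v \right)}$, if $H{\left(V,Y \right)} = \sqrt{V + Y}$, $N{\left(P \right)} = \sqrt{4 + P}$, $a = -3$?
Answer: $19 \sqrt{10} \approx 60.083$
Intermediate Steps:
$M = -6$ ($M = \sqrt{4 - 3} \left(-3 - 3\right) = \sqrt{1} \left(-6\right) = 1 \left(-6\right) = -6$)
$v = -11$ ($v = -6 - 5 = -11$)
$19 H{\left(21,v \right)} = 19 \sqrt{21 - 11} = 19 \sqrt{10}$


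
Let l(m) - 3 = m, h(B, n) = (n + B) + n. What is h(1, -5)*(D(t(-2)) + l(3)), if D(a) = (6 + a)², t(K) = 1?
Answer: -495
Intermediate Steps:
h(B, n) = B + 2*n (h(B, n) = (B + n) + n = B + 2*n)
l(m) = 3 + m
h(1, -5)*(D(t(-2)) + l(3)) = (1 + 2*(-5))*((6 + 1)² + (3 + 3)) = (1 - 10)*(7² + 6) = -9*(49 + 6) = -9*55 = -495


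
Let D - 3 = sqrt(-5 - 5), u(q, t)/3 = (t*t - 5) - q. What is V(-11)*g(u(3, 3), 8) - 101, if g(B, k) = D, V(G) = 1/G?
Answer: -1114/11 - I*sqrt(10)/11 ≈ -101.27 - 0.28748*I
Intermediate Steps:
u(q, t) = -15 - 3*q + 3*t**2 (u(q, t) = 3*((t*t - 5) - q) = 3*((t**2 - 5) - q) = 3*((-5 + t**2) - q) = 3*(-5 + t**2 - q) = -15 - 3*q + 3*t**2)
D = 3 + I*sqrt(10) (D = 3 + sqrt(-5 - 5) = 3 + sqrt(-10) = 3 + I*sqrt(10) ≈ 3.0 + 3.1623*I)
g(B, k) = 3 + I*sqrt(10)
V(-11)*g(u(3, 3), 8) - 101 = (3 + I*sqrt(10))/(-11) - 101 = -(3 + I*sqrt(10))/11 - 101 = (-3/11 - I*sqrt(10)/11) - 101 = -1114/11 - I*sqrt(10)/11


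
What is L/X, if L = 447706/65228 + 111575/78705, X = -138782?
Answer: -4251451483/71247483205668 ≈ -5.9672e-5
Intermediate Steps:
L = 4251451483/513376974 (L = 447706*(1/65228) + 111575*(1/78705) = 223853/32614 + 22315/15741 = 4251451483/513376974 ≈ 8.2813)
L/X = (4251451483/513376974)/(-138782) = (4251451483/513376974)*(-1/138782) = -4251451483/71247483205668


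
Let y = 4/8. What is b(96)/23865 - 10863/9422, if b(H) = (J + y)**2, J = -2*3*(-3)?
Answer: -13838963/12154380 ≈ -1.1386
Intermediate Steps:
y = 1/2 (y = 4*(1/8) = 1/2 ≈ 0.50000)
J = 18 (J = -6*(-3) = 18)
b(H) = 1369/4 (b(H) = (18 + 1/2)**2 = (37/2)**2 = 1369/4)
b(96)/23865 - 10863/9422 = (1369/4)/23865 - 10863/9422 = (1369/4)*(1/23865) - 10863*1/9422 = 37/2580 - 10863/9422 = -13838963/12154380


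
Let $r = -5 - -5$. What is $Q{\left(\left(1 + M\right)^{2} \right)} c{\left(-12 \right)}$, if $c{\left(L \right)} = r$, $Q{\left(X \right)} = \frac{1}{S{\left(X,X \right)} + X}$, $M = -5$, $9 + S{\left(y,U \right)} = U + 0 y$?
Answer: $0$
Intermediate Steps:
$S{\left(y,U \right)} = -9 + U$ ($S{\left(y,U \right)} = -9 + \left(U + 0 y\right) = -9 + \left(U + 0\right) = -9 + U$)
$r = 0$ ($r = -5 + 5 = 0$)
$Q{\left(X \right)} = \frac{1}{-9 + 2 X}$ ($Q{\left(X \right)} = \frac{1}{\left(-9 + X\right) + X} = \frac{1}{-9 + 2 X}$)
$c{\left(L \right)} = 0$
$Q{\left(\left(1 + M\right)^{2} \right)} c{\left(-12 \right)} = \frac{1}{-9 + 2 \left(1 - 5\right)^{2}} \cdot 0 = \frac{1}{-9 + 2 \left(-4\right)^{2}} \cdot 0 = \frac{1}{-9 + 2 \cdot 16} \cdot 0 = \frac{1}{-9 + 32} \cdot 0 = \frac{1}{23} \cdot 0 = 0$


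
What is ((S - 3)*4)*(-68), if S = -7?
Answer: 2720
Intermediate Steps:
((S - 3)*4)*(-68) = ((-7 - 3)*4)*(-68) = -10*4*(-68) = -40*(-68) = 2720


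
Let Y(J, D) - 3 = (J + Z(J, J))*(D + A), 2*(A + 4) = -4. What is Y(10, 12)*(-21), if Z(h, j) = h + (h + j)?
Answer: -5103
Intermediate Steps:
A = -6 (A = -4 + (½)*(-4) = -4 - 2 = -6)
Z(h, j) = j + 2*h
Y(J, D) = 3 + 4*J*(-6 + D) (Y(J, D) = 3 + (J + (J + 2*J))*(D - 6) = 3 + (J + 3*J)*(-6 + D) = 3 + (4*J)*(-6 + D) = 3 + 4*J*(-6 + D))
Y(10, 12)*(-21) = (3 - 24*10 + 4*12*10)*(-21) = (3 - 240 + 480)*(-21) = 243*(-21) = -5103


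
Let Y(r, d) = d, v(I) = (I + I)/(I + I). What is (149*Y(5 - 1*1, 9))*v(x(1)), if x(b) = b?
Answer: 1341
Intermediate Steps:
v(I) = 1 (v(I) = (2*I)/((2*I)) = (2*I)*(1/(2*I)) = 1)
(149*Y(5 - 1*1, 9))*v(x(1)) = (149*9)*1 = 1341*1 = 1341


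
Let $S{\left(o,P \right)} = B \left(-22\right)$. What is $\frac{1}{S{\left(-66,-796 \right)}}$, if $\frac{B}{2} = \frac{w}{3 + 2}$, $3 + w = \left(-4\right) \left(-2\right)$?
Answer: $- \frac{1}{44} \approx -0.022727$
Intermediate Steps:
$w = 5$ ($w = -3 - -8 = -3 + 8 = 5$)
$B = 2$ ($B = 2 \frac{5}{3 + 2} = 2 \cdot \frac{5}{5} = 2 \cdot 5 \cdot \frac{1}{5} = 2 \cdot 1 = 2$)
$S{\left(o,P \right)} = -44$ ($S{\left(o,P \right)} = 2 \left(-22\right) = -44$)
$\frac{1}{S{\left(-66,-796 \right)}} = \frac{1}{-44} = - \frac{1}{44}$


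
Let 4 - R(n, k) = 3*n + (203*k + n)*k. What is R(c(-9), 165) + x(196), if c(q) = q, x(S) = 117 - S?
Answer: -5525238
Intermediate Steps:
R(n, k) = 4 - 3*n - k*(n + 203*k) (R(n, k) = 4 - (3*n + (203*k + n)*k) = 4 - (3*n + (n + 203*k)*k) = 4 - (3*n + k*(n + 203*k)) = 4 + (-3*n - k*(n + 203*k)) = 4 - 3*n - k*(n + 203*k))
R(c(-9), 165) + x(196) = (4 - 203*165² - 3*(-9) - 1*165*(-9)) + (117 - 1*196) = (4 - 203*27225 + 27 + 1485) + (117 - 196) = (4 - 5526675 + 27 + 1485) - 79 = -5525159 - 79 = -5525238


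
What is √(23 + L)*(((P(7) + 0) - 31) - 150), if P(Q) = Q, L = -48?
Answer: -870*I ≈ -870.0*I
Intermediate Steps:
√(23 + L)*(((P(7) + 0) - 31) - 150) = √(23 - 48)*(((7 + 0) - 31) - 150) = √(-25)*((7 - 31) - 150) = (5*I)*(-24 - 150) = (5*I)*(-174) = -870*I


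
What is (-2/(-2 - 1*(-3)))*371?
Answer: -742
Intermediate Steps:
(-2/(-2 - 1*(-3)))*371 = (-2/(-2 + 3))*371 = (-2/1)*371 = (1*(-2))*371 = -2*371 = -742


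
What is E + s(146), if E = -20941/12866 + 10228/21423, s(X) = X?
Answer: 39924708833/275628318 ≈ 144.85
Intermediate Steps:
E = -317025595/275628318 (E = -20941*1/12866 + 10228*(1/21423) = -20941/12866 + 10228/21423 = -317025595/275628318 ≈ -1.1502)
E + s(146) = -317025595/275628318 + 146 = 39924708833/275628318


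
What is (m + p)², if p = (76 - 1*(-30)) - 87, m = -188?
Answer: 28561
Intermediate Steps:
p = 19 (p = (76 + 30) - 87 = 106 - 87 = 19)
(m + p)² = (-188 + 19)² = (-169)² = 28561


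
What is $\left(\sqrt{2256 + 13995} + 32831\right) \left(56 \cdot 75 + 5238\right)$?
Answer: $309858978 + 9438 \sqrt{16251} \approx 3.1106 \cdot 10^{8}$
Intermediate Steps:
$\left(\sqrt{2256 + 13995} + 32831\right) \left(56 \cdot 75 + 5238\right) = \left(\sqrt{16251} + 32831\right) \left(4200 + 5238\right) = \left(32831 + \sqrt{16251}\right) 9438 = 309858978 + 9438 \sqrt{16251}$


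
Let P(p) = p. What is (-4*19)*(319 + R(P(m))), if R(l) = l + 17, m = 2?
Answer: -25688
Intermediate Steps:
R(l) = 17 + l
(-4*19)*(319 + R(P(m))) = (-4*19)*(319 + (17 + 2)) = -76*(319 + 19) = -76*338 = -25688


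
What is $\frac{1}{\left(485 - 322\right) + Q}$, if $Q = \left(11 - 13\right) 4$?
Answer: $\frac{1}{155} \approx 0.0064516$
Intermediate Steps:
$Q = -8$ ($Q = \left(-2\right) 4 = -8$)
$\frac{1}{\left(485 - 322\right) + Q} = \frac{1}{\left(485 - 322\right) - 8} = \frac{1}{163 - 8} = \frac{1}{155}$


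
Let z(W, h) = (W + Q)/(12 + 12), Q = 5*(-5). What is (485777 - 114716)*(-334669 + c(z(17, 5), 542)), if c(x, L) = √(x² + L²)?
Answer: -124182613809 + 123687*√2643877 ≈ -1.2398e+11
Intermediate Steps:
Q = -25
z(W, h) = -25/24 + W/24 (z(W, h) = (W - 25)/(12 + 12) = (-25 + W)/24 = (-25 + W)*(1/24) = -25/24 + W/24)
c(x, L) = √(L² + x²)
(485777 - 114716)*(-334669 + c(z(17, 5), 542)) = (485777 - 114716)*(-334669 + √(542² + (-25/24 + (1/24)*17)²)) = 371061*(-334669 + √(293764 + (-25/24 + 17/24)²)) = 371061*(-334669 + √(293764 + (-⅓)²)) = 371061*(-334669 + √(293764 + ⅑)) = 371061*(-334669 + √(2643877/9)) = 371061*(-334669 + √2643877/3) = -124182613809 + 123687*√2643877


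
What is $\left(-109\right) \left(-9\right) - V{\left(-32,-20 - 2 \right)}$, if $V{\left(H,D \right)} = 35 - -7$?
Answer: $939$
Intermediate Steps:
$V{\left(H,D \right)} = 42$ ($V{\left(H,D \right)} = 35 + 7 = 42$)
$\left(-109\right) \left(-9\right) - V{\left(-32,-20 - 2 \right)} = \left(-109\right) \left(-9\right) - 42 = 981 - 42 = 939$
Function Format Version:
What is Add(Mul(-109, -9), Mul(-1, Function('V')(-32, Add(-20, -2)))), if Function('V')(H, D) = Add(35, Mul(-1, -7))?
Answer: 939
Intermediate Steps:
Function('V')(H, D) = 42 (Function('V')(H, D) = Add(35, 7) = 42)
Add(Mul(-109, -9), Mul(-1, Function('V')(-32, Add(-20, -2)))) = Add(Mul(-109, -9), Mul(-1, 42)) = Add(981, -42) = 939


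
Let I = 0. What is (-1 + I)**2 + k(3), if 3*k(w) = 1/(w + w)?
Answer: 19/18 ≈ 1.0556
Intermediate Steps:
k(w) = 1/(6*w) (k(w) = 1/(3*(w + w)) = 1/(3*((2*w))) = (1/(2*w))/3 = 1/(6*w))
(-1 + I)**2 + k(3) = (-1 + 0)**2 + (1/6)/3 = (-1)**2 + (1/6)*(1/3) = 1 + 1/18 = 19/18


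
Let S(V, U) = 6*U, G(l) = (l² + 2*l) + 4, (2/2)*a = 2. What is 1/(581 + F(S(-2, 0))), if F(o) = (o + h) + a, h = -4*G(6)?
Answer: 1/375 ≈ 0.0026667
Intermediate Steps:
a = 2
G(l) = 4 + l² + 2*l
h = -208 (h = -4*(4 + 6² + 2*6) = -4*(4 + 36 + 12) = -4*52 = -208)
F(o) = -206 + o (F(o) = (o - 208) + 2 = (-208 + o) + 2 = -206 + o)
1/(581 + F(S(-2, 0))) = 1/(581 + (-206 + 6*0)) = 1/(581 + (-206 + 0)) = 1/(581 - 206) = 1/375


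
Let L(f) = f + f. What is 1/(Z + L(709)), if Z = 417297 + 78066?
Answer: 1/496781 ≈ 2.0130e-6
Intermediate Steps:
L(f) = 2*f
Z = 495363
1/(Z + L(709)) = 1/(495363 + 2*709) = 1/(495363 + 1418) = 1/496781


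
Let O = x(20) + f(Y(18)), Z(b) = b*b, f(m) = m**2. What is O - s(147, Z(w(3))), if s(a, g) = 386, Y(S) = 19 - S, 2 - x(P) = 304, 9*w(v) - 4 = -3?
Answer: -687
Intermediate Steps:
w(v) = 1/9 (w(v) = 4/9 + (1/9)*(-3) = 4/9 - 1/3 = 1/9)
x(P) = -302 (x(P) = 2 - 1*304 = 2 - 304 = -302)
Z(b) = b**2
O = -301 (O = -302 + (19 - 1*18)**2 = -302 + (19 - 18)**2 = -302 + 1**2 = -302 + 1 = -301)
O - s(147, Z(w(3))) = -301 - 1*386 = -301 - 386 = -687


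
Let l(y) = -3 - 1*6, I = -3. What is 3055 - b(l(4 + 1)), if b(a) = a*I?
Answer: 3028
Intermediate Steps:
l(y) = -9 (l(y) = -3 - 6 = -9)
b(a) = -3*a (b(a) = a*(-3) = -3*a)
3055 - b(l(4 + 1)) = 3055 - (-3)*(-9) = 3055 - 1*27 = 3055 - 27 = 3028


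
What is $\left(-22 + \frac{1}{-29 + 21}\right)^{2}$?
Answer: $\frac{31329}{64} \approx 489.52$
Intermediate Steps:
$\left(-22 + \frac{1}{-29 + 21}\right)^{2} = \left(-22 + \frac{1}{-8}\right)^{2} = \left(-22 - \frac{1}{8}\right)^{2} = \left(- \frac{177}{8}\right)^{2} = \frac{31329}{64}$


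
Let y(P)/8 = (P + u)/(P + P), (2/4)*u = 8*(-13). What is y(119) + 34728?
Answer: 4132276/119 ≈ 34725.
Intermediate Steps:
u = -208 (u = 2*(8*(-13)) = 2*(-104) = -208)
y(P) = 4*(-208 + P)/P (y(P) = 8*((P - 208)/(P + P)) = 8*((-208 + P)/((2*P))) = 8*((-208 + P)*(1/(2*P))) = 8*((-208 + P)/(2*P)) = 4*(-208 + P)/P)
y(119) + 34728 = (4 - 832/119) + 34728 = -356/119 + 34728 = 4132276/119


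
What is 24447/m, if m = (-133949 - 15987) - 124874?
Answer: -24447/274810 ≈ -0.088960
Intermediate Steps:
m = -274810 (m = -149936 - 124874 = -274810)
24447/m = 24447/(-274810) = 24447*(-1/274810) = -24447/274810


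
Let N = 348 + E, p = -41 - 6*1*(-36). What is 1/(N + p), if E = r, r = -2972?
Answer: -1/2449 ≈ -0.00040833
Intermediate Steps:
E = -2972
p = 175 (p = -41 - 6*(-36) = -41 + 216 = 175)
N = -2624 (N = 348 - 2972 = -2624)
1/(N + p) = 1/(-2624 + 175) = 1/(-2449) = -1/2449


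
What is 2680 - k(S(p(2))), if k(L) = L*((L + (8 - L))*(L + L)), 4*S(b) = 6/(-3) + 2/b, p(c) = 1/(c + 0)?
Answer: 2676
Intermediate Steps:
p(c) = 1/c
S(b) = -½ + 1/(2*b) (S(b) = (6/(-3) + 2/b)/4 = (6*(-⅓) + 2/b)/4 = (-2 + 2/b)/4 = -½ + 1/(2*b))
k(L) = 16*L² (k(L) = L*(8*(2*L)) = L*(16*L) = 16*L²)
2680 - k(S(p(2))) = 2680 - 16*((1 - 1/2)/(2*(1/2)))² = 2680 - 16*((1 - 1*½)/(2*(½)))² = 2680 - 16*((½)*2*(1 - ½))² = 2680 - 16*((½)*2*(½))² = 2680 - 16*(½)² = 2680 - 16/4 = 2680 - 1*4 = 2680 - 4 = 2676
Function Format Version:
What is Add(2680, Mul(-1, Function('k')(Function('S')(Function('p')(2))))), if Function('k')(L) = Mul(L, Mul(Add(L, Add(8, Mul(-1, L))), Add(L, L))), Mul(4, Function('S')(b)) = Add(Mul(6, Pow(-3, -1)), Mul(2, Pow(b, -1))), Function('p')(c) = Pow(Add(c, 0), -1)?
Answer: 2676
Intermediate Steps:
Function('p')(c) = Pow(c, -1)
Function('S')(b) = Add(Rational(-1, 2), Mul(Rational(1, 2), Pow(b, -1))) (Function('S')(b) = Mul(Rational(1, 4), Add(Mul(6, Pow(-3, -1)), Mul(2, Pow(b, -1)))) = Mul(Rational(1, 4), Add(Mul(6, Rational(-1, 3)), Mul(2, Pow(b, -1)))) = Mul(Rational(1, 4), Add(-2, Mul(2, Pow(b, -1)))) = Add(Rational(-1, 2), Mul(Rational(1, 2), Pow(b, -1))))
Function('k')(L) = Mul(16, Pow(L, 2)) (Function('k')(L) = Mul(L, Mul(8, Mul(2, L))) = Mul(L, Mul(16, L)) = Mul(16, Pow(L, 2)))
Add(2680, Mul(-1, Function('k')(Function('S')(Function('p')(2))))) = Add(2680, Mul(-1, Mul(16, Pow(Mul(Rational(1, 2), Pow(Pow(2, -1), -1), Add(1, Mul(-1, Pow(2, -1)))), 2)))) = Add(2680, Mul(-1, Mul(16, Pow(Mul(Rational(1, 2), Pow(Rational(1, 2), -1), Add(1, Mul(-1, Rational(1, 2)))), 2)))) = Add(2680, Mul(-1, Mul(16, Pow(Mul(Rational(1, 2), 2, Add(1, Rational(-1, 2))), 2)))) = Add(2680, Mul(-1, Mul(16, Pow(Mul(Rational(1, 2), 2, Rational(1, 2)), 2)))) = Add(2680, Mul(-1, Mul(16, Pow(Rational(1, 2), 2)))) = Add(2680, Mul(-1, Mul(16, Rational(1, 4)))) = Add(2680, Mul(-1, 4)) = Add(2680, -4) = 2676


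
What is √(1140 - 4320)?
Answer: 2*I*√795 ≈ 56.391*I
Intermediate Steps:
√(1140 - 4320) = √(-3180) = 2*I*√795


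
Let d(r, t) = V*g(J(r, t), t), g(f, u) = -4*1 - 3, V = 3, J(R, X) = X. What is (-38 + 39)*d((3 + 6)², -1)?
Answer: -21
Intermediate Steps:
g(f, u) = -7 (g(f, u) = -4 - 3 = -7)
d(r, t) = -21 (d(r, t) = 3*(-7) = -21)
(-38 + 39)*d((3 + 6)², -1) = (-38 + 39)*(-21) = 1*(-21) = -21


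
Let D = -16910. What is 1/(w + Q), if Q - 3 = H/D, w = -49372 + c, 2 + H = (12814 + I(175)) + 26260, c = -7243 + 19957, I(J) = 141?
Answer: -16910/619875263 ≈ -2.7280e-5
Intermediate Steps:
c = 12714
H = 39213 (H = -2 + ((12814 + 141) + 26260) = -2 + (12955 + 26260) = -2 + 39215 = 39213)
w = -36658 (w = -49372 + 12714 = -36658)
Q = 11517/16910 (Q = 3 + 39213/(-16910) = 3 + 39213*(-1/16910) = 3 - 39213/16910 = 11517/16910 ≈ 0.68108)
1/(w + Q) = 1/(-36658 + 11517/16910) = 1/(-619875263/16910) = -16910/619875263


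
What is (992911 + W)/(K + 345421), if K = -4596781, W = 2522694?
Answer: -703121/850272 ≈ -0.82694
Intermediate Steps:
(992911 + W)/(K + 345421) = (992911 + 2522694)/(-4596781 + 345421) = 3515605/(-4251360) = 3515605*(-1/4251360) = -703121/850272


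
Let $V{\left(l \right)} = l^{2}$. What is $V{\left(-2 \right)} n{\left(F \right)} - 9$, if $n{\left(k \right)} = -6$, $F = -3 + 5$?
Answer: $-33$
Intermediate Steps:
$F = 2$
$V{\left(-2 \right)} n{\left(F \right)} - 9 = \left(-2\right)^{2} \left(-6\right) - 9 = 4 \left(-6\right) - 9 = -24 - 9 = -33$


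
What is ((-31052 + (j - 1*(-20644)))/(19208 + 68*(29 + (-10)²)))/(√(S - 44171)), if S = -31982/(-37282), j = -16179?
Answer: 26587*I*√426348470345/3839674974600 ≈ 0.0045212*I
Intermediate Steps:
S = 15991/18641 (S = -31982*(-1/37282) = 15991/18641 ≈ 0.85784)
((-31052 + (j - 1*(-20644)))/(19208 + 68*(29 + (-10)²)))/(√(S - 44171)) = ((-31052 + (-16179 - 1*(-20644)))/(19208 + 68*(29 + (-10)²)))/(√(15991/18641 - 44171)) = ((-31052 + (-16179 + 20644))/(19208 + 68*(29 + 100)))/(√(-823375620/18641)) = ((-31052 + 4465)/(19208 + 68*129))/((6*I*√426348470345/18641)) = (-26587/(19208 + 8772))*(-I*√426348470345/137229270) = (-26587/27980)*(-I*√426348470345/137229270) = (-26587*1/27980)*(-I*√426348470345/137229270) = -(-26587)*I*√426348470345/3839674974600 = 26587*I*√426348470345/3839674974600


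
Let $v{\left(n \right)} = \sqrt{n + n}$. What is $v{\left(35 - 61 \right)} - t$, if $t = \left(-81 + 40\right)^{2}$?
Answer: $-1681 + 2 i \sqrt{13} \approx -1681.0 + 7.2111 i$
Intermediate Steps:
$v{\left(n \right)} = \sqrt{2} \sqrt{n}$ ($v{\left(n \right)} = \sqrt{2 n} = \sqrt{2} \sqrt{n}$)
$t = 1681$ ($t = \left(-41\right)^{2} = 1681$)
$v{\left(35 - 61 \right)} - t = \sqrt{2} \sqrt{35 - 61} - 1681 = \sqrt{2} \sqrt{-26} - 1681 = \sqrt{2} i \sqrt{26} - 1681 = 2 i \sqrt{13} - 1681 = -1681 + 2 i \sqrt{13}$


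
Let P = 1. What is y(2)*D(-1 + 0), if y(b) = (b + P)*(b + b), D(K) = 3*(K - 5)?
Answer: -216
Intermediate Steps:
D(K) = -15 + 3*K (D(K) = 3*(-5 + K) = -15 + 3*K)
y(b) = 2*b*(1 + b) (y(b) = (b + 1)*(b + b) = (1 + b)*(2*b) = 2*b*(1 + b))
y(2)*D(-1 + 0) = (2*2*(1 + 2))*(-15 + 3*(-1 + 0)) = (2*2*3)*(-15 + 3*(-1)) = 12*(-15 - 3) = 12*(-18) = -216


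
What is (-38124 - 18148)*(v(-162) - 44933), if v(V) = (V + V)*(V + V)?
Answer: -3378739696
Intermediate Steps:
v(V) = 4*V² (v(V) = (2*V)*(2*V) = 4*V²)
(-38124 - 18148)*(v(-162) - 44933) = (-38124 - 18148)*(4*(-162)² - 44933) = -56272*(4*26244 - 44933) = -56272*(104976 - 44933) = -56272*60043 = -3378739696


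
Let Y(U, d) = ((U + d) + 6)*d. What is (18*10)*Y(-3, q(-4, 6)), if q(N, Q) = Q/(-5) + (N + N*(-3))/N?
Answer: 576/5 ≈ 115.20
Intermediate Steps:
q(N, Q) = -2 - Q/5 (q(N, Q) = Q*(-⅕) + (N - 3*N)/N = -Q/5 + (-2*N)/N = -Q/5 - 2 = -2 - Q/5)
Y(U, d) = d*(6 + U + d) (Y(U, d) = (6 + U + d)*d = d*(6 + U + d))
(18*10)*Y(-3, q(-4, 6)) = (18*10)*((-2 - ⅕*6)*(6 - 3 + (-2 - ⅕*6))) = 180*((-2 - 6/5)*(6 - 3 + (-2 - 6/5))) = 180*(-16*(6 - 3 - 16/5)/5) = 180*(-16/5*(-⅕)) = 180*(16/25) = 576/5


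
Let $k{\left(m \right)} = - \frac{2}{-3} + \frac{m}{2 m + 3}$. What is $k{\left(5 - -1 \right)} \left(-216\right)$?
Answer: $- \frac{1152}{5} \approx -230.4$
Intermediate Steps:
$k{\left(m \right)} = \frac{2}{3} + \frac{m}{3 + 2 m}$ ($k{\left(m \right)} = \left(-2\right) \left(- \frac{1}{3}\right) + \frac{m}{3 + 2 m} = \frac{2}{3} + \frac{m}{3 + 2 m}$)
$k{\left(5 - -1 \right)} \left(-216\right) = \frac{6 + 7 \left(5 - -1\right)}{3 \left(3 + 2 \left(5 - -1\right)\right)} \left(-216\right) = \frac{6 + 7 \left(5 + 1\right)}{3 \left(3 + 2 \left(5 + 1\right)\right)} \left(-216\right) = \frac{6 + 7 \cdot 6}{3 \left(3 + 2 \cdot 6\right)} \left(-216\right) = \frac{6 + 42}{3 \left(3 + 12\right)} \left(-216\right) = \frac{1}{3} \cdot \frac{1}{15} \cdot 48 \left(-216\right) = \frac{16}{15} \left(-216\right) = - \frac{1152}{5}$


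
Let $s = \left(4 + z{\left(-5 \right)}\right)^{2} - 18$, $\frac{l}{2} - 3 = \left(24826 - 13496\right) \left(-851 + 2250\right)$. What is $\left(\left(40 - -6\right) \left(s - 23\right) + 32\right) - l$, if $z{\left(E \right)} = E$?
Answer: $-31703154$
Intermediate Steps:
$l = 31701346$ ($l = 6 + 2 \left(24826 - 13496\right) \left(-851 + 2250\right) = 6 + 2 \cdot 11330 \cdot 1399 = 6 + 2 \cdot 15850670 = 6 + 31701340 = 31701346$)
$s = -17$ ($s = \left(4 - 5\right)^{2} - 18 = \left(-1\right)^{2} - 18 = 1 - 18 = -17$)
$\left(\left(40 - -6\right) \left(s - 23\right) + 32\right) - l = \left(\left(40 - -6\right) \left(-17 - 23\right) + 32\right) - 31701346 = \left(\left(40 + 6\right) \left(-40\right) + 32\right) - 31701346 = \left(46 \left(-40\right) + 32\right) - 31701346 = \left(-1840 + 32\right) - 31701346 = -1808 - 31701346 = -31703154$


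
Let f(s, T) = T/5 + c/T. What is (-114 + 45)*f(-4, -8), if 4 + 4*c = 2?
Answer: 8487/80 ≈ 106.09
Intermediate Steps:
c = -½ (c = -1 + (¼)*2 = -1 + ½ = -½ ≈ -0.50000)
f(s, T) = -1/(2*T) + T/5 (f(s, T) = T/5 - 1/(2*T) = -1/(2*T) + T/5)
(-114 + 45)*f(-4, -8) = (-114 + 45)*(-½/(-8) + (⅕)*(-8)) = -69*(-½*(-⅛) - 8/5) = -69*(1/16 - 8/5) = -69*(-123/80) = 8487/80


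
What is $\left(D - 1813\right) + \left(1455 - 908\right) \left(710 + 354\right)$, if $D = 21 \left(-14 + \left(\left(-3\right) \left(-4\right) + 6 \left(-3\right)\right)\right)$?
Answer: $579775$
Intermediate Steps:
$D = -420$ ($D = 21 \left(-14 + \left(12 - 18\right)\right) = 21 \left(-14 - 6\right) = 21 \left(-20\right) = -420$)
$\left(D - 1813\right) + \left(1455 - 908\right) \left(710 + 354\right) = \left(-420 - 1813\right) + \left(1455 - 908\right) \left(710 + 354\right) = -2233 + 547 \cdot 1064 = -2233 + 582008 = 579775$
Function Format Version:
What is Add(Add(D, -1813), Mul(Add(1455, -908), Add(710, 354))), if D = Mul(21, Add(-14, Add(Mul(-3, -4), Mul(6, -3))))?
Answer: 579775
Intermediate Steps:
D = -420 (D = Mul(21, Add(-14, Add(12, -18))) = Mul(21, Add(-14, -6)) = Mul(21, -20) = -420)
Add(Add(D, -1813), Mul(Add(1455, -908), Add(710, 354))) = Add(Add(-420, -1813), Mul(Add(1455, -908), Add(710, 354))) = Add(-2233, Mul(547, 1064)) = Add(-2233, 582008) = 579775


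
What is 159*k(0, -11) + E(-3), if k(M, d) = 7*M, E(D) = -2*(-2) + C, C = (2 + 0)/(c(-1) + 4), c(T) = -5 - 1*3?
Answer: 7/2 ≈ 3.5000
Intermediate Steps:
c(T) = -8 (c(T) = -5 - 3 = -8)
C = -½ (C = (2 + 0)/(-8 + 4) = 2/(-4) = 2*(-¼) = -½ ≈ -0.50000)
E(D) = 7/2 (E(D) = -2*(-2) - ½ = 4 - ½ = 7/2)
159*k(0, -11) + E(-3) = 159*(7*0) + 7/2 = 159*0 + 7/2 = 0 + 7/2 = 7/2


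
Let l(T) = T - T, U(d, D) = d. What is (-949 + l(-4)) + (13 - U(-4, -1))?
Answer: -932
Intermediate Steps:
l(T) = 0
(-949 + l(-4)) + (13 - U(-4, -1)) = (-949 + 0) + (13 - 1*(-4)) = -949 + (13 + 4) = -949 + 17 = -932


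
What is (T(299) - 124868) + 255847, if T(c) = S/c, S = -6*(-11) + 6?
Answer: 39162793/299 ≈ 1.3098e+5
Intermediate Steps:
S = 72 (S = 66 + 6 = 72)
T(c) = 72/c
(T(299) - 124868) + 255847 = (72/299 - 124868) + 255847 = -37335460/299 + 255847 = 39162793/299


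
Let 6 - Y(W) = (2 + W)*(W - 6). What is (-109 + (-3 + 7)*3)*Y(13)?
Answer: 9603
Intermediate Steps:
Y(W) = 6 - (-6 + W)*(2 + W) (Y(W) = 6 - (2 + W)*(W - 6) = 6 - (2 + W)*(-6 + W) = 6 - (-6 + W)*(2 + W))
(-109 + (-3 + 7)*3)*Y(13) = (-109 + (-3 + 7)*3)*(18 - 1*13² + 4*13) = (-109 + 4*3)*(18 - 1*169 + 52) = (-109 + 12)*(18 - 169 + 52) = -97*(-99) = 9603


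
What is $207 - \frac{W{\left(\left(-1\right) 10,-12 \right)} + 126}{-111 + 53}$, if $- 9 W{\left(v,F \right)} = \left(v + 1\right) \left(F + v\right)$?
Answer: $\frac{6055}{29} \approx 208.79$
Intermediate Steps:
$W{\left(v,F \right)} = - \frac{\left(1 + v\right) \left(F + v\right)}{9}$ ($W{\left(v,F \right)} = - \frac{\left(v + 1\right) \left(F + v\right)}{9} = - \frac{\left(1 + v\right) \left(F + v\right)}{9}$)
$207 - \frac{W{\left(\left(-1\right) 10,-12 \right)} + 126}{-111 + 53} = 207 - \frac{\left(\left(- \frac{1}{9}\right) \left(-12\right) - \frac{\left(-1\right) 10}{9} - \frac{\left(\left(-1\right) 10\right)^{2}}{9} - - \frac{4 \left(\left(-1\right) 10\right)}{3}\right) + 126}{-111 + 53} = 207 - \frac{\left(\frac{4}{3} - - \frac{10}{9} - \frac{\left(-10\right)^{2}}{9} - \left(- \frac{4}{3}\right) \left(-10\right)\right) + 126}{-58} = 207 - \left(\left(\frac{4}{3} + \frac{10}{9} - \frac{100}{9} - \frac{40}{3}\right) + 126\right) \left(- \frac{1}{58}\right) = 207 - \left(-22 + 126\right) \left(- \frac{1}{58}\right) = 207 - 104 \left(- \frac{1}{58}\right) = 207 - - \frac{52}{29} = 207 + \frac{52}{29} = \frac{6055}{29}$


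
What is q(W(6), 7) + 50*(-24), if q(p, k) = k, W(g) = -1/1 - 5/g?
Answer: -1193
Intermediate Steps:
W(g) = -1 - 5/g (W(g) = -1*1 - 5/g = -1 - 5/g)
q(W(6), 7) + 50*(-24) = 7 + 50*(-24) = 7 - 1200 = -1193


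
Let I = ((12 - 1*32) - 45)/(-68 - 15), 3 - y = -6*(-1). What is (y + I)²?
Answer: 33856/6889 ≈ 4.9145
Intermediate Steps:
y = -3 (y = 3 - (-6)*(-1) = 3 - 1*6 = 3 - 6 = -3)
I = 65/83 (I = ((12 - 32) - 45)/(-83) = (-20 - 45)*(-1/83) = -65*(-1/83) = 65/83 ≈ 0.78313)
(y + I)² = (-3 + 65/83)² = (-184/83)² = 33856/6889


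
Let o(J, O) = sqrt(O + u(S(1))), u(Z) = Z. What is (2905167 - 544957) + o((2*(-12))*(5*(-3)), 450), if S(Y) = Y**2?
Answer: 2360210 + sqrt(451) ≈ 2.3602e+6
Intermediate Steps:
o(J, O) = sqrt(1 + O) (o(J, O) = sqrt(O + 1**2) = sqrt(O + 1) = sqrt(1 + O))
(2905167 - 544957) + o((2*(-12))*(5*(-3)), 450) = (2905167 - 544957) + sqrt(1 + 450) = 2360210 + sqrt(451)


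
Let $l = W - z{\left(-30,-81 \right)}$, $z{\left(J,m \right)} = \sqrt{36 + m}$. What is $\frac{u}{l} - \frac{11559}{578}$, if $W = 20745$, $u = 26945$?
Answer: $- \frac{25841040376}{1381917947} + \frac{5389 i \sqrt{5}}{28690338} \approx -18.699 + 0.00042001 i$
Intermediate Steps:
$l = 20745 - 3 i \sqrt{5}$ ($l = 20745 - \sqrt{36 - 81} = 20745 - \sqrt{-45} = 20745 - 3 i \sqrt{5} \approx 20745.0 - 6.7082 i$)
$\frac{u}{l} - \frac{11559}{578} = \frac{26945}{20745 - 3 i \sqrt{5}} - \frac{11559}{578} = - \frac{11559}{578} + \frac{26945}{20745 - 3 i \sqrt{5}}$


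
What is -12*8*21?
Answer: -2016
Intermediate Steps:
-12*8*21 = -96*21 = -2016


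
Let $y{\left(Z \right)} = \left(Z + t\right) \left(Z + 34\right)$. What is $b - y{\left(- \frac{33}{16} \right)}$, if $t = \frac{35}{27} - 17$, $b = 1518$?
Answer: $\frac{14414341}{6912} \approx 2085.4$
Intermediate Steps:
$t = - \frac{424}{27}$ ($t = 35 \cdot \frac{1}{27} - 17 = \frac{35}{27} - 17 = - \frac{424}{27} \approx -15.704$)
$y{\left(Z \right)} = \left(34 + Z\right) \left(- \frac{424}{27} + Z\right)$ ($y{\left(Z \right)} = \left(Z - \frac{424}{27}\right) \left(Z + 34\right) = \left(- \frac{424}{27} + Z\right) \left(34 + Z\right) = \left(34 + Z\right) \left(- \frac{424}{27} + Z\right)$)
$b - y{\left(- \frac{33}{16} \right)} = 1518 - \left(- \frac{14416}{27} + \left(- \frac{33}{16}\right)^{2} + \frac{494 \left(- \frac{33}{16}\right)}{27}\right) = 1518 - \left(- \frac{14416}{27} + \left(\left(-33\right) \frac{1}{16}\right)^{2} + \frac{494 \left(\left(-33\right) \frac{1}{16}\right)}{27}\right) = 1518 - \left(- \frac{14416}{27} + \left(- \frac{33}{16}\right)^{2} + \frac{494}{27} \left(- \frac{33}{16}\right)\right) = 1518 - \left(- \frac{14416}{27} + \frac{1089}{256} - \frac{2717}{72}\right) = 1518 - - \frac{3921925}{6912} = 1518 + \frac{3921925}{6912} = \frac{14414341}{6912}$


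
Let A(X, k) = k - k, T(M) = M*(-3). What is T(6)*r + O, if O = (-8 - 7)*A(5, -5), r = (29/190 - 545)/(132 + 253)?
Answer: 84699/3325 ≈ 25.473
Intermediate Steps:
T(M) = -3*M
A(X, k) = 0
r = -9411/6650 (r = (29*(1/190) - 545)/385 = (29/190 - 545)*(1/385) = -103521/190*1/385 = -9411/6650 ≈ -1.4152)
O = 0 (O = (-8 - 7)*0 = -15*0 = 0)
T(6)*r + O = -3*6*(-9411/6650) + 0 = -18*(-9411/6650) + 0 = 84699/3325 + 0 = 84699/3325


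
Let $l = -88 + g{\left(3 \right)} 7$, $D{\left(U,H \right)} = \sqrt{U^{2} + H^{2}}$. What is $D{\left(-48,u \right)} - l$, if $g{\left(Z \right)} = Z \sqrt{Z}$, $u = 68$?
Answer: $88 - 21 \sqrt{3} + 4 \sqrt{433} \approx 134.86$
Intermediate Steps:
$g{\left(Z \right)} = Z^{\frac{3}{2}}$
$D{\left(U,H \right)} = \sqrt{H^{2} + U^{2}}$
$l = -88 + 21 \sqrt{3}$ ($l = -88 + 3^{\frac{3}{2}} \cdot 7 = -88 + 3 \sqrt{3} \cdot 7 = -88 + 21 \sqrt{3} \approx -51.627$)
$D{\left(-48,u \right)} - l = \sqrt{68^{2} + \left(-48\right)^{2}} - \left(-88 + 21 \sqrt{3}\right) = \sqrt{4624 + 2304} + \left(88 - 21 \sqrt{3}\right) = \sqrt{6928} + \left(88 - 21 \sqrt{3}\right) = 4 \sqrt{433} + \left(88 - 21 \sqrt{3}\right) = 88 - 21 \sqrt{3} + 4 \sqrt{433}$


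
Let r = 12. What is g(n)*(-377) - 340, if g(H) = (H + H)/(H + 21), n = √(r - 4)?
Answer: -141188/433 - 31668*√2/433 ≈ -429.50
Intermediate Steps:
n = 2*√2 (n = √(12 - 4) = √8 = 2*√2 ≈ 2.8284)
g(H) = 2*H/(21 + H) (g(H) = (2*H)/(21 + H) = 2*H/(21 + H))
g(n)*(-377) - 340 = (2*(2*√2)/(21 + 2*√2))*(-377) - 340 = (4*√2/(21 + 2*√2))*(-377) - 340 = -1508*√2/(21 + 2*√2) - 340 = -340 - 1508*√2/(21 + 2*√2)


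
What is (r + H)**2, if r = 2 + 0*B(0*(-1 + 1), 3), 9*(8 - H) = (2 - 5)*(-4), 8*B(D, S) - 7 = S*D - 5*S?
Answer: 676/9 ≈ 75.111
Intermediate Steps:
B(D, S) = 7/8 - 5*S/8 + D*S/8 (B(D, S) = 7/8 + (S*D - 5*S)/8 = 7/8 + (D*S - 5*S)/8 = 7/8 + (-5*S + D*S)/8 = 7/8 + (-5*S/8 + D*S/8) = 7/8 - 5*S/8 + D*S/8)
H = 20/3 (H = 8 - (2 - 5)*(-4)/9 = 8 - (-1)*(-4)/3 = 8 - 1/9*12 = 8 - 4/3 = 20/3 ≈ 6.6667)
r = 2 (r = 2 + 0*(7/8 - 5/8*3 + (1/8)*(0*(-1 + 1))*3) = 2 + 0*(7/8 - 15/8 + (1/8)*(0*0)*3) = 2 + 0*(7/8 - 15/8 + (1/8)*0*3) = 2 + 0*(7/8 - 15/8 + 0) = 2 + 0*(-1) = 2 + 0 = 2)
(r + H)**2 = (2 + 20/3)**2 = (26/3)**2 = 676/9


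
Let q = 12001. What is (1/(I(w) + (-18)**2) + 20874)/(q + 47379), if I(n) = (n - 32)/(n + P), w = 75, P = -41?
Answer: 11542280/32834171 ≈ 0.35153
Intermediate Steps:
I(n) = (-32 + n)/(-41 + n) (I(n) = (n - 32)/(n - 41) = (-32 + n)/(-41 + n))
(1/(I(w) + (-18)**2) + 20874)/(q + 47379) = (1/((-32 + 75)/(-41 + 75) + (-18)**2) + 20874)/(12001 + 47379) = (1/(43/34 + 324) + 20874)/59380 = (1/((1/34)*43 + 324) + 20874)*(1/59380) = (1/(43/34 + 324) + 20874)*(1/59380) = (1/(11059/34) + 20874)*(1/59380) = (34/11059 + 20874)*(1/59380) = (230845600/11059)*(1/59380) = 11542280/32834171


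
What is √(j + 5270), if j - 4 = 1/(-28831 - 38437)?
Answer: √5966191155127/33634 ≈ 72.622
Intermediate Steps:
j = 269071/67268 (j = 4 + 1/(-28831 - 38437) = 4 + 1/(-67268) = 4 - 1/67268 = 269071/67268 ≈ 4.0000)
√(j + 5270) = √(269071/67268 + 5270) = √(354771431/67268) = √5966191155127/33634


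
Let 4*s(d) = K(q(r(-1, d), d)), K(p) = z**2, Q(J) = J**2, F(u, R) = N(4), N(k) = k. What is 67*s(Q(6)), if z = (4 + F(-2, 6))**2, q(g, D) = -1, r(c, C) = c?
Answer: 68608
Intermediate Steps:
F(u, R) = 4
z = 64 (z = (4 + 4)**2 = 8**2 = 64)
K(p) = 4096 (K(p) = 64**2 = 4096)
s(d) = 1024 (s(d) = (1/4)*4096 = 1024)
67*s(Q(6)) = 67*1024 = 68608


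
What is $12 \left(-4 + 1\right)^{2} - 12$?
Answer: $96$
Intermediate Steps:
$12 \left(-4 + 1\right)^{2} - 12 = 12 \left(-3\right)^{2} - 12 = 12 \cdot 9 - 12 = 108 - 12 = 96$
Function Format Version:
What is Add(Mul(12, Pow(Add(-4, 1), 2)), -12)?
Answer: 96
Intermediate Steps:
Add(Mul(12, Pow(Add(-4, 1), 2)), -12) = Add(Mul(12, Pow(-3, 2)), -12) = Add(Mul(12, 9), -12) = Add(108, -12) = 96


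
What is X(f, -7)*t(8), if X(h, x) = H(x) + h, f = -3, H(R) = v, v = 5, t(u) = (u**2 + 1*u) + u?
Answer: 160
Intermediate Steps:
t(u) = u**2 + 2*u (t(u) = (u**2 + u) + u = (u + u**2) + u = u**2 + 2*u)
H(R) = 5
X(h, x) = 5 + h
X(f, -7)*t(8) = (5 - 3)*(8*(2 + 8)) = 2*(8*10) = 2*80 = 160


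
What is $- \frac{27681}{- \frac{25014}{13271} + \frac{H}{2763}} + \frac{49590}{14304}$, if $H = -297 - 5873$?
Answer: $\frac{302626183561359}{44996734096} \approx 6725.5$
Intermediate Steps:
$H = -6170$
$- \frac{27681}{- \frac{25014}{13271} + \frac{H}{2763}} + \frac{49590}{14304} = - \frac{27681}{- \frac{25014}{13271} - \frac{6170}{2763}} + \frac{49590}{14304} = - \frac{27681}{\left(-25014\right) \frac{1}{13271} - \frac{6170}{2763}} + 49590 \cdot \frac{1}{14304} = - \frac{27681}{- \frac{25014}{13271} - \frac{6170}{2763}} + \frac{8265}{2384} = - \frac{27681}{- \frac{150995752}{36667773}} + \frac{8265}{2384} = \left(-27681\right) \left(- \frac{36667773}{150995752}\right) + \frac{8265}{2384} = \frac{1015000624413}{150995752} + \frac{8265}{2384} = \frac{302626183561359}{44996734096}$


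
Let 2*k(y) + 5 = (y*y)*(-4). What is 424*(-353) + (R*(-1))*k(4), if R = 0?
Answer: -149672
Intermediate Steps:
k(y) = -5/2 - 2*y² (k(y) = -5/2 + ((y*y)*(-4))/2 = -5/2 + (y²*(-4))/2 = -5/2 + (-4*y²)/2 = -5/2 - 2*y²)
424*(-353) + (R*(-1))*k(4) = 424*(-353) + (0*(-1))*(-5/2 - 2*4²) = -149672 + 0*(-5/2 - 2*16) = -149672 + 0*(-5/2 - 32) = -149672 + 0*(-69/2) = -149672 + 0 = -149672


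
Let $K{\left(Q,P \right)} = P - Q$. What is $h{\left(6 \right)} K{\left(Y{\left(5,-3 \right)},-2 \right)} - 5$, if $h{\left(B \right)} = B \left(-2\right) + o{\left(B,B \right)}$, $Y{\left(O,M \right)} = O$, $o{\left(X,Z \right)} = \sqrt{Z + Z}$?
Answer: $79 - 14 \sqrt{3} \approx 54.751$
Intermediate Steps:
$o{\left(X,Z \right)} = \sqrt{2} \sqrt{Z}$ ($o{\left(X,Z \right)} = \sqrt{2 Z} = \sqrt{2} \sqrt{Z}$)
$h{\left(B \right)} = - 2 B + \sqrt{2} \sqrt{B}$ ($h{\left(B \right)} = B \left(-2\right) + \sqrt{2} \sqrt{B} = - 2 B + \sqrt{2} \sqrt{B}$)
$h{\left(6 \right)} K{\left(Y{\left(5,-3 \right)},-2 \right)} - 5 = \left(\left(-2\right) 6 + \sqrt{2} \sqrt{6}\right) \left(-2 - 5\right) - 5 = \left(-12 + 2 \sqrt{3}\right) \left(-2 - 5\right) - 5 = \left(-12 + 2 \sqrt{3}\right) \left(-7\right) - 5 = \left(84 - 14 \sqrt{3}\right) - 5 = 79 - 14 \sqrt{3}$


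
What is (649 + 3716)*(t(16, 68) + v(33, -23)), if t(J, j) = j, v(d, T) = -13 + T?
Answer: 139680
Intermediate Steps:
(649 + 3716)*(t(16, 68) + v(33, -23)) = (649 + 3716)*(68 + (-13 - 23)) = 4365*(68 - 36) = 4365*32 = 139680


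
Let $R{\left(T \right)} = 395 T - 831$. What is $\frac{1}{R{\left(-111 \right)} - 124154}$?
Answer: $- \frac{1}{168830} \approx -5.9231 \cdot 10^{-6}$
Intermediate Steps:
$R{\left(T \right)} = -831 + 395 T$
$\frac{1}{R{\left(-111 \right)} - 124154} = \frac{1}{\left(-831 + 395 \left(-111\right)\right) - 124154} = \frac{1}{\left(-831 - 43845\right) - 124154} = \frac{1}{-44676 - 124154} = \frac{1}{-168830} = - \frac{1}{168830}$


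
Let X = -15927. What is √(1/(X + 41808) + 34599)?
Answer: 4*√1448457210645/25881 ≈ 186.01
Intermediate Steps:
√(1/(X + 41808) + 34599) = √(1/(-15927 + 41808) + 34599) = √(1/25881 + 34599) = √(895456720/25881) = 4*√1448457210645/25881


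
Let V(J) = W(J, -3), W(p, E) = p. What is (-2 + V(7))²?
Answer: 25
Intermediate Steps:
V(J) = J
(-2 + V(7))² = (-2 + 7)² = 5² = 25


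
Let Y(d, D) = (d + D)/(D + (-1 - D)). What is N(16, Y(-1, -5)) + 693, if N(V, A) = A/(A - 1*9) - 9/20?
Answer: 13811/20 ≈ 690.55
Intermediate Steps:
Y(d, D) = -D - d (Y(d, D) = (D + d)/(-1) = (D + d)*(-1) = -D - d)
N(V, A) = -9/20 + A/(-9 + A) (N(V, A) = A/(A - 9) - 9*1/20 = A/(-9 + A) - 9/20 = -9/20 + A/(-9 + A))
N(16, Y(-1, -5)) + 693 = (81 + 11*(-1*(-5) - 1*(-1)))/(20*(-9 + (-1*(-5) - 1*(-1)))) + 693 = (81 + 11*(5 + 1))/(20*(-9 + (5 + 1))) + 693 = (81 + 11*6)/(20*(-9 + 6)) + 693 = (1/20)*(81 + 66)/(-3) + 693 = (1/20)*(-1/3)*147 + 693 = -49/20 + 693 = 13811/20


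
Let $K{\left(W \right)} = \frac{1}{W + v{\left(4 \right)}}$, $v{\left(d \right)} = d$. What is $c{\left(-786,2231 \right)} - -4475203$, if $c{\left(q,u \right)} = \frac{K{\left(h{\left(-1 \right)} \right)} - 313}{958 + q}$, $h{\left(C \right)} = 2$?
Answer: $\frac{4618407619}{1032} \approx 4.4752 \cdot 10^{6}$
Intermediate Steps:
$K{\left(W \right)} = \frac{1}{4 + W}$ ($K{\left(W \right)} = \frac{1}{W + 4} = \frac{1}{4 + W}$)
$c{\left(q,u \right)} = - \frac{1877}{6 \left(958 + q\right)}$ ($c{\left(q,u \right)} = \frac{\frac{1}{4 + 2} - 313}{958 + q} = \frac{\frac{1}{6} - 313}{958 + q} = - \frac{1877}{6 \left(958 + q\right)}$)
$c{\left(-786,2231 \right)} - -4475203 = - \frac{1877}{5748 + 6 \left(-786\right)} - -4475203 = - \frac{1877}{5748 - 4716} + 4475203 = - \frac{1877}{1032} + 4475203 = \frac{4618407619}{1032}$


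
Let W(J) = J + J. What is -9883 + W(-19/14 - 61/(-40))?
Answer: -1383573/140 ≈ -9882.7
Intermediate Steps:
W(J) = 2*J
-9883 + W(-19/14 - 61/(-40)) = -9883 + 2*(-19/14 - 61/(-40)) = -9883 + 2*(-19*1/14 - 61*(-1/40)) = -9883 + 2*(-19/14 + 61/40) = -9883 + 2*(47/280) = -9883 + 47/140 = -1383573/140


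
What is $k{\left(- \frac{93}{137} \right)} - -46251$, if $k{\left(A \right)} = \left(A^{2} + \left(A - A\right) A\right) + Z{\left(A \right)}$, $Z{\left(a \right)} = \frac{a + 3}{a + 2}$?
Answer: $\frac{157130922450}{3397189} \approx 46253.0$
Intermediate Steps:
$Z{\left(a \right)} = \frac{3 + a}{2 + a}$
$k{\left(A \right)} = A^{2} + \frac{3 + A}{2 + A}$ ($k{\left(A \right)} = \left(A^{2} + \left(A - A\right) A\right) + \frac{3 + A}{2 + A} = \left(A^{2} + 0 A\right) + \frac{3 + A}{2 + A} = \left(A^{2} + 0\right) + \frac{3 + A}{2 + A} = A^{2} + \frac{3 + A}{2 + A}$)
$k{\left(- \frac{93}{137} \right)} - -46251 = \frac{3 - \frac{93}{137} + \left(- \frac{93}{137}\right)^{2} \left(2 - \frac{93}{137}\right)}{2 - \frac{93}{137}} - -46251 = \frac{3 - \frac{93}{137} + \left(\left(-93\right) \frac{1}{137}\right)^{2} \left(2 - \frac{93}{137}\right)}{2 - \frac{93}{137}} + 46251 = \frac{3 - \frac{93}{137} + \left(- \frac{93}{137}\right)^{2} \left(2 - \frac{93}{137}\right)}{2 - \frac{93}{137}} + 46251 = \frac{3 - \frac{93}{137} + \frac{8649}{18769} \cdot \frac{181}{137}}{\frac{181}{137}} + 46251 = \frac{137 \left(3 - \frac{93}{137} + \frac{1565469}{2571353}\right)}{181} + 46251 = \frac{137}{181} \cdot \frac{7534011}{2571353} + 46251 = \frac{7534011}{3397189} + 46251 = \frac{157130922450}{3397189}$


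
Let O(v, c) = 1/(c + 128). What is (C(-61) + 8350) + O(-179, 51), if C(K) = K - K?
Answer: 1494651/179 ≈ 8350.0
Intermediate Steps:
C(K) = 0
O(v, c) = 1/(128 + c)
(C(-61) + 8350) + O(-179, 51) = (0 + 8350) + 1/(128 + 51) = 8350 + 1/179 = 1494651/179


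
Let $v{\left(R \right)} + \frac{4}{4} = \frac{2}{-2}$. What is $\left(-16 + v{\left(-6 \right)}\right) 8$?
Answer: $-144$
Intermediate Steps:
$v{\left(R \right)} = -2$ ($v{\left(R \right)} = -1 + \frac{2}{-2} = -1 + 2 \left(- \frac{1}{2}\right) = -1 - 1 = -2$)
$\left(-16 + v{\left(-6 \right)}\right) 8 = \left(-16 - 2\right) 8 = \left(-18\right) 8 = -144$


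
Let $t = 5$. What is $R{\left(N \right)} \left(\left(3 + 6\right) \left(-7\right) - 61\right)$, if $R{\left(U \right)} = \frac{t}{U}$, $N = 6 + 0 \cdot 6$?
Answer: $- \frac{310}{3} \approx -103.33$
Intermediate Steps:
$N = 6$ ($N = 6 + 0 = 6$)
$R{\left(U \right)} = \frac{5}{U}$
$R{\left(N \right)} \left(\left(3 + 6\right) \left(-7\right) - 61\right) = \frac{5}{6} \left(\left(3 + 6\right) \left(-7\right) - 61\right) = 5 \cdot \frac{1}{6} \left(9 \left(-7\right) - 61\right) = \frac{5 \left(-63 - 61\right)}{6} = \frac{5}{6} \left(-124\right) = - \frac{310}{3}$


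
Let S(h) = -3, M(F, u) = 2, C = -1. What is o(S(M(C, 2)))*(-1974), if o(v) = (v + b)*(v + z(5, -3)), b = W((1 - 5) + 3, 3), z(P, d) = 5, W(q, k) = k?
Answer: 0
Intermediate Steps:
b = 3
o(v) = (3 + v)*(5 + v) (o(v) = (v + 3)*(v + 5) = (3 + v)*(5 + v))
o(S(M(C, 2)))*(-1974) = (15 + (-3)**2 + 8*(-3))*(-1974) = (15 + 9 - 24)*(-1974) = 0*(-1974) = 0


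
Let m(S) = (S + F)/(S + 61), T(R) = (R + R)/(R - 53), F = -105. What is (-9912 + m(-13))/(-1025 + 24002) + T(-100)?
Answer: 221873/253368 ≈ 0.87569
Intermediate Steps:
T(R) = 2*R/(-53 + R) (T(R) = (2*R)/(-53 + R) = 2*R/(-53 + R))
m(S) = (-105 + S)/(61 + S) (m(S) = (S - 105)/(S + 61) = (-105 + S)/(61 + S))
(-9912 + m(-13))/(-1025 + 24002) + T(-100) = (-9912 + (-105 - 13)/(61 - 13))/(-1025 + 24002) + 2*(-100)/(-53 - 100) = (-9912 - 118/48)/22977 + 2*(-100)/(-153) = (-9912 + (1/48)*(-118))*(1/22977) + 2*(-100)*(-1/153) = (-9912 - 59/24)*(1/22977) + 200/153 = -237947/24*1/22977 + 200/153 = -6431/14904 + 200/153 = 221873/253368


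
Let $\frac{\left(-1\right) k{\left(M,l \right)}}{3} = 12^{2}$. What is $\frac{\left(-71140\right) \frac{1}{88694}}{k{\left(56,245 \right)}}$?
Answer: $\frac{17785}{9578952} \approx 0.0018567$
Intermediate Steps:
$k{\left(M,l \right)} = -432$ ($k{\left(M,l \right)} = - 3 \cdot 12^{2} = \left(-3\right) 144 = -432$)
$\frac{\left(-71140\right) \frac{1}{88694}}{k{\left(56,245 \right)}} = \frac{\left(-71140\right) \frac{1}{88694}}{-432} = \left(-71140\right) \frac{1}{88694} \left(- \frac{1}{432}\right) = \left(- \frac{35570}{44347}\right) \left(- \frac{1}{432}\right) = \frac{17785}{9578952}$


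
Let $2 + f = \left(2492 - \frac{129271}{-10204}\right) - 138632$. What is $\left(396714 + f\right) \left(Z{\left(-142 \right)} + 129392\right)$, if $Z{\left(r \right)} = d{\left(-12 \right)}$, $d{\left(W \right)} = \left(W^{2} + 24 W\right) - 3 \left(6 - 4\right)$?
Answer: $\frac{171827624076539}{5102} \approx 3.3678 \cdot 10^{10}$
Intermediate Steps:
$f = - \frac{1389063697}{10204}$ ($f = -2 - \left(136140 - \frac{129271}{10204}\right) = -2 + \left(\left(2492 - - \frac{129271}{10204}\right) - 138632\right) = -2 + \left(\left(2492 + \frac{129271}{10204}\right) - 138632\right) = -2 + \left(\frac{25557639}{10204} - 138632\right) = -2 - \frac{1389043289}{10204} = - \frac{1389063697}{10204} \approx -1.3613 \cdot 10^{5}$)
$d{\left(W \right)} = -6 + W^{2} + 24 W$ ($d{\left(W \right)} = \left(W^{2} + 24 W\right) - 6 = -6 + W^{2} + 24 W$)
$Z{\left(r \right)} = -150$ ($Z{\left(r \right)} = -6 + \left(-12\right)^{2} + 24 \left(-12\right) = -6 + 144 - 288 = -150$)
$\left(396714 + f\right) \left(Z{\left(-142 \right)} + 129392\right) = \left(396714 - \frac{1389063697}{10204}\right) \left(-150 + 129392\right) = \frac{2659005959}{10204} \cdot 129242 = \frac{171827624076539}{5102}$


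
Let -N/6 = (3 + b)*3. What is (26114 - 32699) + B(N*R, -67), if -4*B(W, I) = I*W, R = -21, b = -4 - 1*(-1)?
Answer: -6585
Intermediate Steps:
b = -3 (b = -4 + 1 = -3)
N = 0 (N = -6*(3 - 3)*3 = -0*3 = -6*0 = 0)
B(W, I) = -I*W/4
(26114 - 32699) + B(N*R, -67) = (26114 - 32699) - 1/4*(-67)*0*(-21) = -6585 - 1/4*(-67)*0 = -6585 + 0 = -6585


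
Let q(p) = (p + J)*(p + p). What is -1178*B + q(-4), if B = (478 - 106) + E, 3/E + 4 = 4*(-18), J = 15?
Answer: -876515/2 ≈ -4.3826e+5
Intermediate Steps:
q(p) = 2*p*(15 + p) (q(p) = (p + 15)*(p + p) = (15 + p)*(2*p) = 2*p*(15 + p))
E = -3/76 (E = 3/(-4 + 4*(-18)) = 3/(-4 - 72) = 3/(-76) = 3*(-1/76) = -3/76 ≈ -0.039474)
B = 28269/76 (B = (478 - 106) - 3/76 = 372 - 3/76 = 28269/76 ≈ 371.96)
-1178*B + q(-4) = -1178*28269/76 + 2*(-4)*(15 - 4) = -876339/2 + 2*(-4)*11 = -876339/2 - 88 = -876515/2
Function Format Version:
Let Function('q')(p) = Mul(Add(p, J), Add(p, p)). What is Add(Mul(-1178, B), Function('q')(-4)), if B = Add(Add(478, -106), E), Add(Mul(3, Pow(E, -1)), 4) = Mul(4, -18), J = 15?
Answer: Rational(-876515, 2) ≈ -4.3826e+5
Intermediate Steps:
Function('q')(p) = Mul(2, p, Add(15, p)) (Function('q')(p) = Mul(Add(p, 15), Add(p, p)) = Mul(Add(15, p), Mul(2, p)) = Mul(2, p, Add(15, p)))
E = Rational(-3, 76) (E = Mul(3, Pow(Add(-4, Mul(4, -18)), -1)) = Mul(3, Pow(Add(-4, -72), -1)) = Mul(3, Pow(-76, -1)) = Mul(3, Rational(-1, 76)) = Rational(-3, 76) ≈ -0.039474)
B = Rational(28269, 76) (B = Add(Add(478, -106), Rational(-3, 76)) = Add(372, Rational(-3, 76)) = Rational(28269, 76) ≈ 371.96)
Add(Mul(-1178, B), Function('q')(-4)) = Add(Mul(-1178, Rational(28269, 76)), Mul(2, -4, Add(15, -4))) = Add(Rational(-876339, 2), Mul(2, -4, 11)) = Add(Rational(-876339, 2), -88) = Rational(-876515, 2)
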